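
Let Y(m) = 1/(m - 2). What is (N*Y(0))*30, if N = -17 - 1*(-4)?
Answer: 195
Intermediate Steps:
N = -13 (N = -17 + 4 = -13)
Y(m) = 1/(-2 + m)
(N*Y(0))*30 = -13/(-2 + 0)*30 = -13/(-2)*30 = -13*(-½)*30 = (13/2)*30 = 195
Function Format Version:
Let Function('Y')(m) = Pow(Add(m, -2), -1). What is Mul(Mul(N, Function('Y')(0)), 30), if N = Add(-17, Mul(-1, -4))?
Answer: 195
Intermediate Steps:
N = -13 (N = Add(-17, 4) = -13)
Function('Y')(m) = Pow(Add(-2, m), -1)
Mul(Mul(N, Function('Y')(0)), 30) = Mul(Mul(-13, Pow(Add(-2, 0), -1)), 30) = Mul(Mul(-13, Pow(-2, -1)), 30) = Mul(Mul(-13, Rational(-1, 2)), 30) = Mul(Rational(13, 2), 30) = 195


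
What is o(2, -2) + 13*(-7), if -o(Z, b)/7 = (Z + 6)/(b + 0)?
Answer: -63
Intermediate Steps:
o(Z, b) = -7*(6 + Z)/b (o(Z, b) = -7*(Z + 6)/(b + 0) = -7*(6 + Z)/b)
o(2, -2) + 13*(-7) = 7*(-6 - 1*2)/(-2) + 13*(-7) = 7*(-1/2)*(-6 - 2) - 91 = 7*(-1/2)*(-8) - 91 = 28 - 91 = -63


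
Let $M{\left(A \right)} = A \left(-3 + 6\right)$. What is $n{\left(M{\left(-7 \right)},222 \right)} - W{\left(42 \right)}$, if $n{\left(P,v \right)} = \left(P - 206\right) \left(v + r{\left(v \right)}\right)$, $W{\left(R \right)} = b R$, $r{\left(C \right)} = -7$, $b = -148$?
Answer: $-42589$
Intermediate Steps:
$M{\left(A \right)} = 3 A$ ($M{\left(A \right)} = A 3 = 3 A$)
$W{\left(R \right)} = - 148 R$
$n{\left(P,v \right)} = \left(-206 + P\right) \left(-7 + v\right)$ ($n{\left(P,v \right)} = \left(P - 206\right) \left(v - 7\right) = \left(-206 + P\right) \left(-7 + v\right)$)
$n{\left(M{\left(-7 \right)},222 \right)} - W{\left(42 \right)} = \left(1442 - 45732 - 7 \cdot 3 \left(-7\right) + 3 \left(-7\right) 222\right) - \left(-148\right) 42 = \left(1442 - 45732 - -147 - 4662\right) - -6216 = \left(1442 - 45732 + 147 - 4662\right) + 6216 = -48805 + 6216 = -42589$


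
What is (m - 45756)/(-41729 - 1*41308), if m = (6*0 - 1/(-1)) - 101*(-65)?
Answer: 39190/83037 ≈ 0.47196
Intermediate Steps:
m = 6566 (m = (0 - 1*(-1)) + 6565 = (0 + 1) + 6565 = 1 + 6565 = 6566)
(m - 45756)/(-41729 - 1*41308) = (6566 - 45756)/(-41729 - 1*41308) = -39190/(-41729 - 41308) = -39190/(-83037) = -39190*(-1/83037) = 39190/83037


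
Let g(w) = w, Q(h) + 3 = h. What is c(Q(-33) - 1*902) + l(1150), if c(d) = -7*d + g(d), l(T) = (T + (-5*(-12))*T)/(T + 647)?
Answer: 10183666/1797 ≈ 5667.0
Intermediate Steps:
Q(h) = -3 + h
l(T) = 61*T/(647 + T) (l(T) = (T + 60*T)/(647 + T) = (61*T)/(647 + T) = 61*T/(647 + T))
c(d) = -6*d (c(d) = -7*d + d = -6*d)
c(Q(-33) - 1*902) + l(1150) = -6*((-3 - 33) - 1*902) + 61*1150/(647 + 1150) = -6*(-36 - 902) + 61*1150/1797 = -6*(-938) + 61*1150*(1/1797) = 5628 + 70150/1797 = 10183666/1797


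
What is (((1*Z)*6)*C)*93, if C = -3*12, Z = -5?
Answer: 100440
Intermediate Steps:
C = -36
(((1*Z)*6)*C)*93 = (((1*(-5))*6)*(-36))*93 = (-5*6*(-36))*93 = -30*(-36)*93 = 1080*93 = 100440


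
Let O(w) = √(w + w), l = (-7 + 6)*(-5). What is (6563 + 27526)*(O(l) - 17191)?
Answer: -586023999 + 34089*√10 ≈ -5.8592e+8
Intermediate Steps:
l = 5 (l = -1*(-5) = 5)
O(w) = √2*√w (O(w) = √(2*w) = √2*√w)
(6563 + 27526)*(O(l) - 17191) = (6563 + 27526)*(√2*√5 - 17191) = 34089*(√10 - 17191) = 34089*(-17191 + √10) = -586023999 + 34089*√10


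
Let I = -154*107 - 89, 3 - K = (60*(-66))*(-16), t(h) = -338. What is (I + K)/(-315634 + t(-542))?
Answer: 19981/78993 ≈ 0.25295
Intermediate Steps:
K = -63357 (K = 3 - 60*(-66)*(-16) = 3 - (-3960)*(-16) = 3 - 1*63360 = 3 - 63360 = -63357)
I = -16567 (I = -16478 - 89 = -16567)
(I + K)/(-315634 + t(-542)) = (-16567 - 63357)/(-315634 - 338) = -79924/(-315972) = -79924*(-1/315972) = 19981/78993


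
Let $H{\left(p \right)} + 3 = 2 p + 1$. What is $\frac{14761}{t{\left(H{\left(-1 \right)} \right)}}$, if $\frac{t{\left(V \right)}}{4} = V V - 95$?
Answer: $- \frac{14761}{316} \approx -46.712$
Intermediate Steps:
$H{\left(p \right)} = -2 + 2 p$ ($H{\left(p \right)} = -3 + \left(2 p + 1\right) = -3 + \left(1 + 2 p\right) = -2 + 2 p$)
$t{\left(V \right)} = -380 + 4 V^{2}$ ($t{\left(V \right)} = 4 \left(V V - 95\right) = 4 \left(V^{2} - 95\right) = 4 \left(-95 + V^{2}\right) = -380 + 4 V^{2}$)
$\frac{14761}{t{\left(H{\left(-1 \right)} \right)}} = \frac{14761}{-380 + 4 \left(-2 + 2 \left(-1\right)\right)^{2}} = \frac{14761}{-380 + 4 \left(-2 - 2\right)^{2}} = \frac{14761}{-380 + 4 \left(-4\right)^{2}} = \frac{14761}{-380 + 4 \cdot 16} = \frac{14761}{-380 + 64} = \frac{14761}{-316} = 14761 \left(- \frac{1}{316}\right) = - \frac{14761}{316}$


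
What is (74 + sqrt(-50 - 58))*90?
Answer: 6660 + 540*I*sqrt(3) ≈ 6660.0 + 935.31*I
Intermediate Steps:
(74 + sqrt(-50 - 58))*90 = (74 + sqrt(-108))*90 = (74 + 6*I*sqrt(3))*90 = 6660 + 540*I*sqrt(3)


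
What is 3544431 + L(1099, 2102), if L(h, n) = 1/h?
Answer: 3895329670/1099 ≈ 3.5444e+6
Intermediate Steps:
3544431 + L(1099, 2102) = 3544431 + 1/1099 = 3895329670/1099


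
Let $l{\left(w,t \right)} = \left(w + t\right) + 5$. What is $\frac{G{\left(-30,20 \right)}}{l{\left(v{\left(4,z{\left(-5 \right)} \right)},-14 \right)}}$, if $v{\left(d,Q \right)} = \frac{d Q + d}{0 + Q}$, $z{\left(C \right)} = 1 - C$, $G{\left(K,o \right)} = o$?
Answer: $- \frac{60}{13} \approx -4.6154$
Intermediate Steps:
$v{\left(d,Q \right)} = \frac{d + Q d}{Q}$ ($v{\left(d,Q \right)} = \frac{Q d + d}{Q} = \frac{d + Q d}{Q}$)
$l{\left(w,t \right)} = 5 + t + w$ ($l{\left(w,t \right)} = \left(t + w\right) + 5 = 5 + t + w$)
$\frac{G{\left(-30,20 \right)}}{l{\left(v{\left(4,z{\left(-5 \right)} \right)},-14 \right)}} = \frac{20}{5 - 14 + \left(4 + \frac{4}{1 - -5}\right)} = \frac{20}{5 - 14 + \left(4 + \frac{4}{1 + 5}\right)} = \frac{20}{5 - 14 + \left(4 + \frac{4}{6}\right)} = \frac{20}{5 - 14 + \left(4 + 4 \cdot \frac{1}{6}\right)} = \frac{20}{5 - 14 + \left(4 + \frac{2}{3}\right)} = \frac{20}{5 - 14 + \frac{14}{3}} = \frac{20}{- \frac{13}{3}} = 20 \left(- \frac{3}{13}\right) = - \frac{60}{13}$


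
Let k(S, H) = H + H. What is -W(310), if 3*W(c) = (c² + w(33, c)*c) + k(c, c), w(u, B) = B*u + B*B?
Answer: -33059020/3 ≈ -1.1020e+7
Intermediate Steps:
k(S, H) = 2*H
w(u, B) = B² + B*u (w(u, B) = B*u + B² = B² + B*u)
W(c) = c²/3 + 2*c/3 + c²*(33 + c)/3 (W(c) = ((c² + (c*(c + 33))*c) + 2*c)/3 = ((c² + (c*(33 + c))*c) + 2*c)/3 = ((c² + c²*(33 + c)) + 2*c)/3 = (c² + 2*c + c²*(33 + c))/3 = c²/3 + 2*c/3 + c²*(33 + c)/3)
-W(310) = -310*(2 + 310 + 310*(33 + 310))/3 = -310*(2 + 310 + 310*343)/3 = -310*(2 + 310 + 106330)/3 = -310*106642/3 = -1*33059020/3 = -33059020/3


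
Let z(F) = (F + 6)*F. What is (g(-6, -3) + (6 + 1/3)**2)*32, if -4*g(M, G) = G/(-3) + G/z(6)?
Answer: 11483/9 ≈ 1275.9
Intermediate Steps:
z(F) = F*(6 + F) (z(F) = (6 + F)*F = F*(6 + F))
g(M, G) = 23*G/288 (g(M, G) = -(G/(-3) + G/((6*(6 + 6))))/4 = -(G*(-1/3) + G/((6*12)))/4 = -(-G/3 + G/72)/4 = -(-23)*G/288 = 23*G/288)
(g(-6, -3) + (6 + 1/3)**2)*32 = ((23/288)*(-3) + (6 + 1/3)**2)*32 = (-23/96 + (6 + 1*(1/3))**2)*32 = (-23/96 + (6 + 1/3)**2)*32 = (-23/96 + (19/3)**2)*32 = (-23/96 + 361/9)*32 = (11483/288)*32 = 11483/9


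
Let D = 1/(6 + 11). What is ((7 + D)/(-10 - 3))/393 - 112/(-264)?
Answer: 403994/955383 ≈ 0.42286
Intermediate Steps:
D = 1/17 ≈ 0.058824
((7 + D)/(-10 - 3))/393 - 112/(-264) = ((7 + 1/17)/(-10 - 3))/393 - 112/(-264) = ((120/17)/(-13))*(1/393) - 112*(-1/264) = -1/13*120/17*(1/393) + 14/33 = -120/221*1/393 + 14/33 = -40/28951 + 14/33 = 403994/955383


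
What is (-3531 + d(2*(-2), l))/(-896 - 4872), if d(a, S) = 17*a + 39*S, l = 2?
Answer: 503/824 ≈ 0.61044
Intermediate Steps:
(-3531 + d(2*(-2), l))/(-896 - 4872) = (-3531 + (17*(2*(-2)) + 39*2))/(-896 - 4872) = (-3531 + (17*(-4) + 78))/(-5768) = (-3531 + (-68 + 78))*(-1/5768) = (-3531 + 10)*(-1/5768) = -3521*(-1/5768) = 503/824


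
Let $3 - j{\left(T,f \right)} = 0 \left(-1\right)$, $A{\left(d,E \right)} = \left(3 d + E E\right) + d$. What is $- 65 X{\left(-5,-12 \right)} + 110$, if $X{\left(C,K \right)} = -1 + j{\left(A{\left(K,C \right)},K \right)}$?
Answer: $-20$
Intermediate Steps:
$A{\left(d,E \right)} = E^{2} + 4 d$ ($A{\left(d,E \right)} = \left(3 d + E^{2}\right) + d = \left(E^{2} + 3 d\right) + d = E^{2} + 4 d$)
$j{\left(T,f \right)} = 3$ ($j{\left(T,f \right)} = 3 - 0 \left(-1\right) = 3 - 0 = 3 + 0 = 3$)
$X{\left(C,K \right)} = 2$ ($X{\left(C,K \right)} = -1 + 3 = 2$)
$- 65 X{\left(-5,-12 \right)} + 110 = \left(-65\right) 2 + 110 = -130 + 110 = -20$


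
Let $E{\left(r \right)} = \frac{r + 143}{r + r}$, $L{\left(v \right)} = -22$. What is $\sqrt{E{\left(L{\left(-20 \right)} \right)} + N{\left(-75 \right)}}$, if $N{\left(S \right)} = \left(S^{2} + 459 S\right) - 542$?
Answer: $\frac{i \sqrt{117379}}{2} \approx 171.3 i$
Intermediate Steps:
$E{\left(r \right)} = \frac{143 + r}{2 r}$
$N{\left(S \right)} = -542 + S^{2} + 459 S$
$\sqrt{E{\left(L{\left(-20 \right)} \right)} + N{\left(-75 \right)}} = \sqrt{\frac{143 - 22}{2 \left(-22\right)} + \left(-542 + \left(-75\right)^{2} + 459 \left(-75\right)\right)} = \sqrt{\frac{1}{2} \left(- \frac{1}{22}\right) 121 - 29342} = \sqrt{- \frac{11}{4} - 29342} = \sqrt{- \frac{117379}{4}} = \frac{i \sqrt{117379}}{2}$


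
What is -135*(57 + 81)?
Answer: -18630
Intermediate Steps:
-135*(57 + 81) = -135*138 = -18630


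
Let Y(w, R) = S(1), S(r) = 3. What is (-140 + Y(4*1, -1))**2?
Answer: 18769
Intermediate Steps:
Y(w, R) = 3
(-140 + Y(4*1, -1))**2 = (-140 + 3)**2 = (-137)**2 = 18769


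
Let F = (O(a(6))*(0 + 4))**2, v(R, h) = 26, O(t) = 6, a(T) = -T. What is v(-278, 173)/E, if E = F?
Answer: 13/288 ≈ 0.045139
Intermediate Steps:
F = 576 (F = (6*(0 + 4))**2 = (6*4)**2 = 24**2 = 576)
E = 576
v(-278, 173)/E = 26/576 = 26*(1/576) = 13/288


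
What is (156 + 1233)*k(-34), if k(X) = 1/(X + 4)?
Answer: -463/10 ≈ -46.300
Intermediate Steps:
k(X) = 1/(4 + X)
(156 + 1233)*k(-34) = (156 + 1233)/(4 - 34) = 1389/(-30) = 1389*(-1/30) = -463/10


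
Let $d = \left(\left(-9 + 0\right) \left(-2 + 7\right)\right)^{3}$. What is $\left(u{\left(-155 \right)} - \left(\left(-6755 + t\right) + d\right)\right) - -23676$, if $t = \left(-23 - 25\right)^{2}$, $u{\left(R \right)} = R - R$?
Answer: $119252$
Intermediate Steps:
$u{\left(R \right)} = 0$
$t = 2304$ ($t = \left(-48\right)^{2} = 2304$)
$d = -91125$ ($d = \left(\left(-9\right) 5\right)^{3} = \left(-45\right)^{3} = -91125$)
$\left(u{\left(-155 \right)} - \left(\left(-6755 + t\right) + d\right)\right) - -23676 = \left(0 - \left(\left(-6755 + 2304\right) - 91125\right)\right) - -23676 = \left(0 - \left(-4451 - 91125\right)\right) + 23676 = \left(0 - -95576\right) + 23676 = \left(0 + 95576\right) + 23676 = 95576 + 23676 = 119252$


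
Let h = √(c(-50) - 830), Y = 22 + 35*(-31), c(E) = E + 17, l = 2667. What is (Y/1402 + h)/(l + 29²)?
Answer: -1063/4918216 + I*√863/3508 ≈ -0.00021614 + 0.0083742*I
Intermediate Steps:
c(E) = 17 + E
Y = -1063 (Y = 22 - 1085 = -1063)
h = I*√863 (h = √((17 - 50) - 830) = √(-33 - 830) = √(-863) = I*√863 ≈ 29.377*I)
(Y/1402 + h)/(l + 29²) = (-1063/1402 + I*√863)/(2667 + 29²) = (-1063*1/1402 + I*√863)/(2667 + 841) = (-1063/1402 + I*√863)/3508 = (-1063/1402 + I*√863)*(1/3508) = -1063/4918216 + I*√863/3508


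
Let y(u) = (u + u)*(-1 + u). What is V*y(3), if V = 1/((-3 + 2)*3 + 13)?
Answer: 6/5 ≈ 1.2000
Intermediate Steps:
V = ⅒ (V = 1/(-1*3 + 13) = 1/(-3 + 13) = 1/10 = ⅒ ≈ 0.10000)
y(u) = 2*u*(-1 + u) (y(u) = (2*u)*(-1 + u) = 2*u*(-1 + u))
V*y(3) = (2*3*(-1 + 3))/10 = (2*3*2)/10 = (⅒)*12 = 6/5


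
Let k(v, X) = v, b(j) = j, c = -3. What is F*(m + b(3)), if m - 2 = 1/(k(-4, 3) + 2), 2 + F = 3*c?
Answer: -99/2 ≈ -49.500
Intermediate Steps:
F = -11 (F = -2 + 3*(-3) = -2 - 9 = -11)
m = 3/2 (m = 2 + 1/(-4 + 2) = 2 + 1/(-2) = 2 - ½ = 3/2 ≈ 1.5000)
F*(m + b(3)) = -11*(3/2 + 3) = -11*9/2 = -99/2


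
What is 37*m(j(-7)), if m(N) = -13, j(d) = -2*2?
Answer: -481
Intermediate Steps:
j(d) = -4
37*m(j(-7)) = 37*(-13) = -481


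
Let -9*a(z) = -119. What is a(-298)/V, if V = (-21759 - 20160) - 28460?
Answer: -119/633411 ≈ -0.00018787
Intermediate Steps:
V = -70379 (V = -41919 - 28460 = -70379)
a(z) = 119/9 (a(z) = -1/9*(-119) = 119/9)
a(-298)/V = (119/9)/(-70379) = (119/9)*(-1/70379) = -119/633411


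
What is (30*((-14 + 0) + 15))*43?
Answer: 1290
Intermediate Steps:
(30*((-14 + 0) + 15))*43 = (30*(-14 + 15))*43 = (30*1)*43 = 30*43 = 1290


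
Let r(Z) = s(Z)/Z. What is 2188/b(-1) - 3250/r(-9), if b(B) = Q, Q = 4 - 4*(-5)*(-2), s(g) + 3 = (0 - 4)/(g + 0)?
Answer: -2381831/207 ≈ -11506.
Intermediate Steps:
s(g) = -3 - 4/g (s(g) = -3 + (0 - 4)/(g + 0) = -3 - 4/g)
Q = -36 (Q = 4 + 20*(-2) = 4 - 40 = -36)
b(B) = -36
r(Z) = (-3 - 4/Z)/Z
2188/b(-1) - 3250/r(-9) = 2188/(-36) - 3250*81/(-4 - 3*(-9)) = 2188*(-1/36) - 3250*81/(-4 + 27) = -547/9 - 3250/((1/81)*23) = -547/9 - 3250/23/81 = -547/9 - 3250*81/23 = -547/9 - 263250/23 = -2381831/207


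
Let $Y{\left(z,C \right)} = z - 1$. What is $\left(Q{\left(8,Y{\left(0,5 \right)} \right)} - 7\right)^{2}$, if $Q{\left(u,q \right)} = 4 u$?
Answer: $625$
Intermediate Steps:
$Y{\left(z,C \right)} = -1 + z$
$\left(Q{\left(8,Y{\left(0,5 \right)} \right)} - 7\right)^{2} = \left(4 \cdot 8 - 7\right)^{2} = \left(32 - 7\right)^{2} = 25^{2} = 625$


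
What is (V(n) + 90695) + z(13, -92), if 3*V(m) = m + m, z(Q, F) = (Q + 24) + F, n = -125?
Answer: 271670/3 ≈ 90557.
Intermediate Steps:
z(Q, F) = 24 + F + Q (z(Q, F) = (24 + Q) + F = 24 + F + Q)
V(m) = 2*m/3 (V(m) = (m + m)/3 = (2*m)/3 = 2*m/3)
(V(n) + 90695) + z(13, -92) = ((2/3)*(-125) + 90695) + (24 - 92 + 13) = (-250/3 + 90695) - 55 = 271835/3 - 55 = 271670/3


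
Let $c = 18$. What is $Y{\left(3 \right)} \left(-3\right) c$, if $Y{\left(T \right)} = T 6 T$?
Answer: $-2916$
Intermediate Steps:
$Y{\left(T \right)} = 6 T^{2}$ ($Y{\left(T \right)} = 6 T T = 6 T^{2}$)
$Y{\left(3 \right)} \left(-3\right) c = 6 \cdot 3^{2} \left(-3\right) 18 = 6 \cdot 9 \left(-3\right) 18 = 54 \left(-3\right) 18 = \left(-162\right) 18 = -2916$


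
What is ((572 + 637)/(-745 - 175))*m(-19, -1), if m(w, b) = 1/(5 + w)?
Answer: 1209/12880 ≈ 0.093866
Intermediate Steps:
((572 + 637)/(-745 - 175))*m(-19, -1) = ((572 + 637)/(-745 - 175))/(5 - 19) = (1209/(-920))/(-14) = (1209*(-1/920))*(-1/14) = -1209/920*(-1/14) = 1209/12880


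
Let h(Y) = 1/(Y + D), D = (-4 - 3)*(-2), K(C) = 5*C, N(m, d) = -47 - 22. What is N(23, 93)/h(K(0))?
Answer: -966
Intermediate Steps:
N(m, d) = -69
D = 14 (D = -7*(-2) = 14)
h(Y) = 1/(14 + Y) (h(Y) = 1/(Y + 14) = 1/(14 + Y))
N(23, 93)/h(K(0)) = -69/(1/(14 + 5*0)) = -69/(1/(14 + 0)) = -69/(1/14) = -69/1/14 = -69*14 = -966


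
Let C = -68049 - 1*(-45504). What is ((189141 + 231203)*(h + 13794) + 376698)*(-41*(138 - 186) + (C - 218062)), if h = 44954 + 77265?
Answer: -13643618097943630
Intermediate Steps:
h = 122219
C = -22545 (C = -68049 + 45504 = -22545)
((189141 + 231203)*(h + 13794) + 376698)*(-41*(138 - 186) + (C - 218062)) = ((189141 + 231203)*(122219 + 13794) + 376698)*(-41*(138 - 186) + (-22545 - 218062)) = (420344*136013 + 376698)*(-41*(-48) - 240607) = (57172248472 + 376698)*(1968 - 240607) = 57172625170*(-238639) = -13643618097943630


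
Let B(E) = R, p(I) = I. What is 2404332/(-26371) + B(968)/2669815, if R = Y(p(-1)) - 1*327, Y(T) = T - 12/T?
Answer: -6419129971816/70405691365 ≈ -91.173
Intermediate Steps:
R = -316 (R = (-1 - 12/(-1)) - 1*327 = (-1 - 12*(-1)) - 327 = (-1 + 12) - 327 = 11 - 327 = -316)
B(E) = -316
2404332/(-26371) + B(968)/2669815 = 2404332/(-26371) - 316/2669815 = 2404332*(-1/26371) - 316*1/2669815 = -2404332/26371 - 316/2669815 = -6419129971816/70405691365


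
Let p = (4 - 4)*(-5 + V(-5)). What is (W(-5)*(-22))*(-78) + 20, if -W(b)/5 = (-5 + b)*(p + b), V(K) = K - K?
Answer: -428980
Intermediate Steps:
V(K) = 0
p = 0 (p = (4 - 4)*(-5 + 0) = 0*(-5) = 0)
W(b) = -5*b*(-5 + b) (W(b) = -5*(-5 + b)*(0 + b) = -5*(-5 + b)*b = -5*b*(-5 + b))
(W(-5)*(-22))*(-78) + 20 = ((5*(-5)*(5 - 1*(-5)))*(-22))*(-78) + 20 = ((5*(-5)*(5 + 5))*(-22))*(-78) + 20 = ((5*(-5)*10)*(-22))*(-78) + 20 = -250*(-22)*(-78) + 20 = 5500*(-78) + 20 = -429000 + 20 = -428980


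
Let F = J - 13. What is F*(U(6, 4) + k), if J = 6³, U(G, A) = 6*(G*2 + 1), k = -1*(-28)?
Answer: 21518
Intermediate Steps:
k = 28
U(G, A) = 6 + 12*G (U(G, A) = 6*(2*G + 1) = 6*(1 + 2*G) = 6 + 12*G)
J = 216
F = 203 (F = 216 - 13 = 203)
F*(U(6, 4) + k) = 203*((6 + 12*6) + 28) = 203*((6 + 72) + 28) = 203*(78 + 28) = 203*106 = 21518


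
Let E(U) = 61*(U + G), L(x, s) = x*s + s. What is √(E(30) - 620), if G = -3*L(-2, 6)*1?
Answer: 2*√577 ≈ 48.042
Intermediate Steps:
L(x, s) = s + s*x (L(x, s) = s*x + s = s + s*x)
G = 18 (G = -18*(1 - 2)*1 = -18*(-1)*1 = -3*(-6)*1 = 18*1 = 18)
E(U) = 1098 + 61*U (E(U) = 61*(U + 18) = 61*(18 + U) = 1098 + 61*U)
√(E(30) - 620) = √((1098 + 61*30) - 620) = √((1098 + 1830) - 620) = √(2928 - 620) = √2308 = 2*√577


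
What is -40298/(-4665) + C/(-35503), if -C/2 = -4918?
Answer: 1384814954/165621495 ≈ 8.3613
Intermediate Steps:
C = 9836 (C = -2*(-4918) = 9836)
-40298/(-4665) + C/(-35503) = -40298/(-4665) + 9836/(-35503) = -40298*(-1/4665) + 9836*(-1/35503) = 40298/4665 - 9836/35503 = 1384814954/165621495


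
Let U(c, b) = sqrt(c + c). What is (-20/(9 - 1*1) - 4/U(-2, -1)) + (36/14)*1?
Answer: 1/14 + 2*I ≈ 0.071429 + 2.0*I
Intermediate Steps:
U(c, b) = sqrt(2)*sqrt(c) (U(c, b) = sqrt(2*c) = sqrt(2)*sqrt(c))
(-20/(9 - 1*1) - 4/U(-2, -1)) + (36/14)*1 = (-20/(9 - 1*1) - 4*(-I/2)) + (36/14)*1 = (-20/(9 - 1) - 4*(-I/2)) + (36*(1/14))*1 = (-20/8 - 4*(-I/2)) + (18/7)*1 = (-20*1/8 - (-2)*I) + 18/7 = (-5/2 + 2*I) + 18/7 = 1/14 + 2*I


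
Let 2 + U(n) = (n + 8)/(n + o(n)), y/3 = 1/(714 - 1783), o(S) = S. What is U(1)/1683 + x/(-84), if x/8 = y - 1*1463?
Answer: 3509541215/25187778 ≈ 139.33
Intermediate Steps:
y = -3/1069 (y = 3/(714 - 1783) = 3/(-1069) = 3*(-1/1069) = -3/1069 ≈ -0.0028064)
U(n) = -2 + (8 + n)/(2*n) (U(n) = -2 + (n + 8)/(n + n) = -2 + (8 + n)/((2*n)) = -2 + (8 + n)*(1/(2*n)) = -2 + (8 + n)/(2*n))
x = -12511600/1069 (x = 8*(-3/1069 - 1*1463) = 8*(-3/1069 - 1463) = 8*(-1563950/1069) = -12511600/1069 ≈ -11704.)
U(1)/1683 + x/(-84) = (-3/2 + 4/1)/1683 - 12511600/1069/(-84) = (-3/2 + 4*1)*(1/1683) - 12511600/1069*(-1/84) = (-3/2 + 4)*(1/1683) + 3127900/22449 = (5/2)*(1/1683) + 3127900/22449 = 5/3366 + 3127900/22449 = 3509541215/25187778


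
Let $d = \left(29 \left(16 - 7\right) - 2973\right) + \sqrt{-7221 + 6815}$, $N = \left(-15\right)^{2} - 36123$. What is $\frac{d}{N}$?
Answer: $\frac{452}{5983} - \frac{i \sqrt{406}}{35898} \approx 0.075547 - 0.0005613 i$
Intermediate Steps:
$N = -35898$ ($N = 225 - 36123 = -35898$)
$d = -2712 + i \sqrt{406}$ ($d = \left(29 \cdot 9 - 2973\right) + \sqrt{-406} = \left(261 - 2973\right) + i \sqrt{406} = -2712 + i \sqrt{406} \approx -2712.0 + 20.149 i$)
$\frac{d}{N} = \frac{-2712 + i \sqrt{406}}{-35898} = \left(-2712 + i \sqrt{406}\right) \left(- \frac{1}{35898}\right) = \frac{452}{5983} - \frac{i \sqrt{406}}{35898}$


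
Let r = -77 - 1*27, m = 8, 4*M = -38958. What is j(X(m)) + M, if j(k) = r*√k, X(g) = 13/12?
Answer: -19479/2 - 52*√39/3 ≈ -9847.8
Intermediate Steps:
M = -19479/2 (M = (¼)*(-38958) = -19479/2 ≈ -9739.5)
r = -104 (r = -77 - 27 = -104)
X(g) = 13/12 (X(g) = 13*(1/12) = 13/12)
j(k) = -104*√k
j(X(m)) + M = -52*√39/3 - 19479/2 = -19479/2 - 52*√39/3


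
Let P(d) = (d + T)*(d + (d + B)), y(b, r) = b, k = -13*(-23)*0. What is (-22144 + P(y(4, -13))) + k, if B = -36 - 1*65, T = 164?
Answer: -37768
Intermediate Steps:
k = 0 (k = 299*0 = 0)
B = -101 (B = -36 - 65 = -101)
P(d) = (-101 + 2*d)*(164 + d) (P(d) = (d + 164)*(d + (d - 101)) = (164 + d)*(d + (-101 + d)) = (164 + d)*(-101 + 2*d) = (-101 + 2*d)*(164 + d))
(-22144 + P(y(4, -13))) + k = (-22144 + (-16564 + 2*4**2 + 227*4)) + 0 = (-22144 + (-16564 + 2*16 + 908)) + 0 = (-22144 + (-16564 + 32 + 908)) + 0 = (-22144 - 15624) + 0 = -37768 + 0 = -37768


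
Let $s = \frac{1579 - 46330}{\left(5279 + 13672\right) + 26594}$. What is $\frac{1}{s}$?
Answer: $- \frac{45545}{44751} \approx -1.0177$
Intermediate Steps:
$s = - \frac{44751}{45545}$ ($s = - \frac{44751}{18951 + 26594} = - \frac{44751}{45545} \approx -0.98257$)
$\frac{1}{s} = \frac{1}{- \frac{44751}{45545}} = - \frac{45545}{44751}$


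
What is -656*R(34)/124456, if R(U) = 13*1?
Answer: -1066/15557 ≈ -0.068522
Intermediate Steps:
R(U) = 13
-656*R(34)/124456 = -656*13/124456 = -8528*1/124456 = -1066/15557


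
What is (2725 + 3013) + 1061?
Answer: 6799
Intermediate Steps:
(2725 + 3013) + 1061 = 5738 + 1061 = 6799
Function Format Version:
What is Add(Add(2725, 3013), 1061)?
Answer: 6799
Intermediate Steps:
Add(Add(2725, 3013), 1061) = Add(5738, 1061) = 6799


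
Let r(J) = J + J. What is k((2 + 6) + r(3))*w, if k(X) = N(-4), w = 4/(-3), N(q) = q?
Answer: 16/3 ≈ 5.3333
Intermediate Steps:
r(J) = 2*J
w = -4/3 (w = 4*(-1/3) = -4/3 ≈ -1.3333)
k(X) = -4
k((2 + 6) + r(3))*w = -4*(-4/3) = 16/3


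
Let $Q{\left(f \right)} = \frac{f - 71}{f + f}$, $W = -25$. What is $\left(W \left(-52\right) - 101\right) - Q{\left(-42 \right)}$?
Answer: $\frac{100603}{84} \approx 1197.7$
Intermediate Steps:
$Q{\left(f \right)} = \frac{-71 + f}{2 f}$
$\left(W \left(-52\right) - 101\right) - Q{\left(-42 \right)} = \left(\left(-25\right) \left(-52\right) - 101\right) - \frac{-71 - 42}{2 \left(-42\right)} = \left(1300 - 101\right) - \frac{1}{2} \left(- \frac{1}{42}\right) \left(-113\right) = 1199 - \frac{113}{84} = \frac{100603}{84}$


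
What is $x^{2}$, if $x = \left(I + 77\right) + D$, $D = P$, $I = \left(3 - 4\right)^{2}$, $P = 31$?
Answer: $11881$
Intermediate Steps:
$I = 1$ ($I = \left(-1\right)^{2} = 1$)
$D = 31$
$x = 109$ ($x = \left(1 + 77\right) + 31 = 78 + 31 = 109$)
$x^{2} = 109^{2} = 11881$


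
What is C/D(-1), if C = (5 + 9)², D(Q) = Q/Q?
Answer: 196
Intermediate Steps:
D(Q) = 1
C = 196 (C = 14² = 196)
C/D(-1) = 196/1 = 196*1 = 196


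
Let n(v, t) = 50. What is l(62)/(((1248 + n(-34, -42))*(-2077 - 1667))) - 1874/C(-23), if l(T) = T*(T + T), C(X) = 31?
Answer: -1138417327/18831384 ≈ -60.453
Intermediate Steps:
l(T) = 2*T² (l(T) = T*(2*T) = 2*T²)
l(62)/(((1248 + n(-34, -42))*(-2077 - 1667))) - 1874/C(-23) = (2*62²)/(((1248 + 50)*(-2077 - 1667))) - 1874/31 = (2*3844)/((1298*(-3744))) - 1874*1/31 = 7688/(-4859712) - 1874/31 = 7688*(-1/4859712) - 1874/31 = -961/607464 - 1874/31 = -1138417327/18831384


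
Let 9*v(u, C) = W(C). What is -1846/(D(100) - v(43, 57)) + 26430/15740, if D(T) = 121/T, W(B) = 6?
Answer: -871250391/256562 ≈ -3395.9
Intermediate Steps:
v(u, C) = 2/3 (v(u, C) = (1/9)*6 = 2/3)
-1846/(D(100) - v(43, 57)) + 26430/15740 = -1846/(121/100 - 1*2/3) + 26430/15740 = -1846/(121*(1/100) - 2/3) + 26430*(1/15740) = -1846/(121/100 - 2/3) + 2643/1574 = -1846/163/300 + 2643/1574 = -1846*300/163 + 2643/1574 = -553800/163 + 2643/1574 = -871250391/256562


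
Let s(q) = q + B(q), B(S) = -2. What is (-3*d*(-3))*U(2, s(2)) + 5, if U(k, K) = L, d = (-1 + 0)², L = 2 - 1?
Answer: 14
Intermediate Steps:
L = 1
d = 1 (d = (-1)² = 1)
s(q) = -2 + q (s(q) = q - 2 = -2 + q)
U(k, K) = 1
(-3*d*(-3))*U(2, s(2)) + 5 = (-3*1*(-3))*1 + 5 = -3*(-3)*1 + 5 = 9*1 + 5 = 9 + 5 = 14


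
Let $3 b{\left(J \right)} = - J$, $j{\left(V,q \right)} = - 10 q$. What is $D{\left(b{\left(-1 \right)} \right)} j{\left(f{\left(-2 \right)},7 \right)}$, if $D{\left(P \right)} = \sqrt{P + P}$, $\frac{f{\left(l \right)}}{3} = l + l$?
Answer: $- \frac{70 \sqrt{6}}{3} \approx -57.155$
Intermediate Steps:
$f{\left(l \right)} = 6 l$ ($f{\left(l \right)} = 3 \left(l + l\right) = 3 \cdot 2 l = 6 l$)
$b{\left(J \right)} = - \frac{J}{3}$ ($b{\left(J \right)} = \frac{\left(-1\right) J}{3} = - \frac{J}{3}$)
$D{\left(P \right)} = \sqrt{2} \sqrt{P}$ ($D{\left(P \right)} = \sqrt{2 P} = \sqrt{2} \sqrt{P}$)
$D{\left(b{\left(-1 \right)} \right)} j{\left(f{\left(-2 \right)},7 \right)} = \sqrt{2} \sqrt{\left(- \frac{1}{3}\right) \left(-1\right)} \left(\left(-10\right) 7\right) = \frac{\sqrt{2}}{\sqrt{3}} \left(-70\right) = \sqrt{2} \frac{\sqrt{3}}{3} \left(-70\right) = \frac{\sqrt{6}}{3} \left(-70\right) = - \frac{70 \sqrt{6}}{3}$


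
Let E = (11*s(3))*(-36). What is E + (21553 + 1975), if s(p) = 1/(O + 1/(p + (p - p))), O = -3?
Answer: 47353/2 ≈ 23677.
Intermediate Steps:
s(p) = 1/(-3 + 1/p) (s(p) = 1/(-3 + 1/(p + (p - p))) = 1/(-3 + 1/(p + 0)) = 1/(-3 + 1/p))
E = 297/2 (E = (11*(-1*3/(-1 + 3*3)))*(-36) = (11*(-1*3/(-1 + 9)))*(-36) = (11*(-1*3/8))*(-36) = (11*(-1*3*⅛))*(-36) = (11*(-3/8))*(-36) = -33/8*(-36) = 297/2 ≈ 148.50)
E + (21553 + 1975) = 297/2 + (21553 + 1975) = 297/2 + 23528 = 47353/2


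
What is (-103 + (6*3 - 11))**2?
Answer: 9216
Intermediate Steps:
(-103 + (6*3 - 11))**2 = (-103 + (18 - 11))**2 = (-103 + 7)**2 = (-96)**2 = 9216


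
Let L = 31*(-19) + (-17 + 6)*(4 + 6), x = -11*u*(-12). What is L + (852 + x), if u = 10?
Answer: 1473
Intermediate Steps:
x = 1320 (x = -11*10*(-12) = -110*(-12) = 1320)
L = -699 (L = -589 - 11*10 = -589 - 110 = -699)
L + (852 + x) = -699 + (852 + 1320) = -699 + 2172 = 1473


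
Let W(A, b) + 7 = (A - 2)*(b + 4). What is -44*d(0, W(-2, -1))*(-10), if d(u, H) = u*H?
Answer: 0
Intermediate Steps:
W(A, b) = -7 + (-2 + A)*(4 + b) (W(A, b) = -7 + (A - 2)*(b + 4) = -7 + (-2 + A)*(4 + b))
d(u, H) = H*u
-44*d(0, W(-2, -1))*(-10) = -44*(-15 - 2*(-1) + 4*(-2) - 2*(-1))*0*(-10) = -44*(-15 + 2 - 8 + 2)*0*(-10) = -(-836)*0*(-10) = -44*0*(-10) = 0*(-10) = 0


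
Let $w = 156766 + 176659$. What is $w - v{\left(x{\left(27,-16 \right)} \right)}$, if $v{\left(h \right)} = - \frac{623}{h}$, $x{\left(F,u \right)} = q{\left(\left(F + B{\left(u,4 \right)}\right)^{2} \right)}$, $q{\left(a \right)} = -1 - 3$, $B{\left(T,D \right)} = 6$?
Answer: $\frac{1333077}{4} \approx 3.3327 \cdot 10^{5}$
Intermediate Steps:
$q{\left(a \right)} = -4$
$x{\left(F,u \right)} = -4$
$w = 333425$
$w - v{\left(x{\left(27,-16 \right)} \right)} = 333425 - - \frac{623}{-4} = 333425 - \left(-623\right) \left(- \frac{1}{4}\right) = 333425 - \frac{623}{4} = \frac{1333077}{4}$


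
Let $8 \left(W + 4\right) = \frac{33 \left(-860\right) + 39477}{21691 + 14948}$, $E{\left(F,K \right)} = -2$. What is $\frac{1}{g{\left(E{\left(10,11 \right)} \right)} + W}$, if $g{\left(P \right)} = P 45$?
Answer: $- \frac{10856}{1020053} \approx -0.010643$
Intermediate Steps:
$g{\left(P \right)} = 45 P$
$W = - \frac{43013}{10856}$ ($W = -4 + \frac{\left(33 \left(-860\right) + 39477\right) \frac{1}{21691 + 14948}}{8} = -4 + \frac{\left(-28380 + 39477\right) \frac{1}{36639}}{8} = -4 + \frac{11097 \cdot \frac{1}{36639}}{8} = -4 + \frac{1}{8} \cdot \frac{411}{1357} = -4 + \frac{411}{10856} = - \frac{43013}{10856} \approx -3.9621$)
$\frac{1}{g{\left(E{\left(10,11 \right)} \right)} + W} = \frac{1}{45 \left(-2\right) - \frac{43013}{10856}} = \frac{1}{-90 - \frac{43013}{10856}} = \frac{1}{- \frac{1020053}{10856}} = - \frac{10856}{1020053}$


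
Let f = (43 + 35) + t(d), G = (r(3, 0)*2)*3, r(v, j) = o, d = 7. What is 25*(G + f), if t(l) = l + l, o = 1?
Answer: 2450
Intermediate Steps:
r(v, j) = 1
G = 6 (G = (1*2)*3 = 2*3 = 6)
t(l) = 2*l
f = 92 (f = (43 + 35) + 2*7 = 78 + 14 = 92)
25*(G + f) = 25*(6 + 92) = 25*98 = 2450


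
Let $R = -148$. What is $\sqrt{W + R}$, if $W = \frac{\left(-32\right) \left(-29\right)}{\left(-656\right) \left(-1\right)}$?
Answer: $\frac{i \sqrt{246410}}{41} \approx 12.107 i$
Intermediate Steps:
$W = \frac{58}{41}$ ($W = \frac{928}{656} = 928 \cdot \frac{1}{656} = \frac{58}{41} \approx 1.4146$)
$\sqrt{W + R} = \sqrt{\frac{58}{41} - 148} = \sqrt{- \frac{6010}{41}} = \frac{i \sqrt{246410}}{41}$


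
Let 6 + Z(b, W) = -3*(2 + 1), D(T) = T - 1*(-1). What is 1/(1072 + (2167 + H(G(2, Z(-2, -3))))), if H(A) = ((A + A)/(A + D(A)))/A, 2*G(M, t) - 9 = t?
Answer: 5/16193 ≈ 0.00030878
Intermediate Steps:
D(T) = 1 + T (D(T) = T + 1 = 1 + T)
Z(b, W) = -15 (Z(b, W) = -6 - 3*(2 + 1) = -6 - 3*3 = -6 - 9 = -15)
G(M, t) = 9/2 + t/2
H(A) = 2/(1 + 2*A) (H(A) = ((A + A)/(A + (1 + A)))/A = ((2*A)/(1 + 2*A))/A = (2*A/(1 + 2*A))/A = 2/(1 + 2*A))
1/(1072 + (2167 + H(G(2, Z(-2, -3))))) = 1/(1072 + (2167 + 2/(1 + 2*(9/2 + (½)*(-15))))) = 1/(1072 + (2167 + 2/(1 + 2*(9/2 - 15/2)))) = 1/(1072 + (2167 + 2/(1 + 2*(-3)))) = 1/(1072 + (2167 + 2/(1 - 6))) = 1/(1072 + (2167 + 2/(-5))) = 1/(1072 + (2167 + 2*(-⅕))) = 1/(1072 + (2167 - ⅖)) = 1/(1072 + 10833/5) = 1/(16193/5) = 5/16193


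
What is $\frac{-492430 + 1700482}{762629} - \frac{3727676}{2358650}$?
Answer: $\frac{467002114}{128483920775} \approx 0.0036347$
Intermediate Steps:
$\frac{-492430 + 1700482}{762629} - \frac{3727676}{2358650} = 1208052 \cdot \frac{1}{762629} - \frac{1863838}{1179325} = \frac{1208052}{762629} - \frac{1863838}{1179325} = \frac{467002114}{128483920775}$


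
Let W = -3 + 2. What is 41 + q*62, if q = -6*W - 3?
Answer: 227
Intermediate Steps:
W = -1
q = 3 (q = -6*(-1) - 3 = 6 - 3 = 3)
41 + q*62 = 41 + 3*62 = 41 + 186 = 227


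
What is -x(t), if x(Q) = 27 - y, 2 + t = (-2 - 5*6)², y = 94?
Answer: 67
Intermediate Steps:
t = 1022 (t = -2 + (-2 - 5*6)² = -2 + (-2 - 30)² = -2 + (-32)² = -2 + 1024 = 1022)
x(Q) = -67 (x(Q) = 27 - 1*94 = 27 - 94 = -67)
-x(t) = -1*(-67) = 67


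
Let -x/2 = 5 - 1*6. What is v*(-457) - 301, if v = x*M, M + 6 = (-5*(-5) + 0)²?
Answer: -566067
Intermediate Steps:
x = 2 (x = -2*(5 - 1*6) = -2*(5 - 6) = -2*(-1) = 2)
M = 619 (M = -6 + (-5*(-5) + 0)² = -6 + (25 + 0)² = -6 + 25² = -6 + 625 = 619)
v = 1238 (v = 2*619 = 1238)
v*(-457) - 301 = 1238*(-457) - 301 = -565766 - 301 = -566067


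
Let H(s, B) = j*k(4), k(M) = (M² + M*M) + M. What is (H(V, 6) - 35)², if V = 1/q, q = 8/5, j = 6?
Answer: 32761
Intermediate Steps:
q = 8/5 (q = 8*(⅕) = 8/5 ≈ 1.6000)
k(M) = M + 2*M² (k(M) = (M² + M²) + M = 2*M² + M = M + 2*M²)
V = 5/8 (V = 1/(8/5) = 5/8 ≈ 0.62500)
H(s, B) = 216 (H(s, B) = 6*(4*(1 + 2*4)) = 6*(4*(1 + 8)) = 6*(4*9) = 6*36 = 216)
(H(V, 6) - 35)² = (216 - 35)² = 181² = 32761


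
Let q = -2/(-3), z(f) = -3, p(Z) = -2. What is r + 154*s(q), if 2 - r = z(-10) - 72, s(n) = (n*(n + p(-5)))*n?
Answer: -385/27 ≈ -14.259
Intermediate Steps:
q = ⅔ (q = -2*(-⅓) = ⅔ ≈ 0.66667)
s(n) = n²*(-2 + n) (s(n) = (n*(n - 2))*n = (n*(-2 + n))*n = n²*(-2 + n))
r = 77 (r = 2 - (-3 - 72) = 2 - 1*(-75) = 2 + 75 = 77)
r + 154*s(q) = 77 + 154*((⅔)²*(-2 + ⅔)) = 77 + 154*((4/9)*(-4/3)) = 77 + 154*(-16/27) = 77 - 2464/27 = -385/27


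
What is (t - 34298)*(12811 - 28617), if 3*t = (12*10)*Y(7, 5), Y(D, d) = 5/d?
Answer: 541481948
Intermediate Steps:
t = 40 (t = ((12*10)*(5/5))/3 = (120*(5*(⅕)))/3 = (120*1)/3 = (⅓)*120 = 40)
(t - 34298)*(12811 - 28617) = (40 - 34298)*(12811 - 28617) = -34258*(-15806) = 541481948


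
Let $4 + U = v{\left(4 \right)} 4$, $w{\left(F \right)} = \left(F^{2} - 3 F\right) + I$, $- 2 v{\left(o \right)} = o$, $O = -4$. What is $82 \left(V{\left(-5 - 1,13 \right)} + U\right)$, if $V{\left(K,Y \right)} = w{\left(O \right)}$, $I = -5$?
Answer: $902$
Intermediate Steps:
$v{\left(o \right)} = - \frac{o}{2}$
$w{\left(F \right)} = -5 + F^{2} - 3 F$ ($w{\left(F \right)} = \left(F^{2} - 3 F\right) - 5 = -5 + F^{2} - 3 F$)
$U = -12$ ($U = -4 + \left(- \frac{1}{2}\right) 4 \cdot 4 = -4 - 8 = -12$)
$V{\left(K,Y \right)} = 23$ ($V{\left(K,Y \right)} = -5 + \left(-4\right)^{2} - -12 = -5 + 16 + 12 = 23$)
$82 \left(V{\left(-5 - 1,13 \right)} + U\right) = 82 \left(23 - 12\right) = 82 \cdot 11 = 902$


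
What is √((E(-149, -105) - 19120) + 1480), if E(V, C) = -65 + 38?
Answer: 3*I*√1963 ≈ 132.92*I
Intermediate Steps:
E(V, C) = -27
√((E(-149, -105) - 19120) + 1480) = √((-27 - 19120) + 1480) = √(-19147 + 1480) = √(-17667) = 3*I*√1963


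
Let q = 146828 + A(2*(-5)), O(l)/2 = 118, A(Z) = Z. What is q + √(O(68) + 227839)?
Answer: 146818 + 5*√9123 ≈ 1.4730e+5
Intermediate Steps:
O(l) = 236 (O(l) = 2*118 = 236)
q = 146818 (q = 146828 + 2*(-5) = 146828 - 10 = 146818)
q + √(O(68) + 227839) = 146818 + √(236 + 227839) = 146818 + √228075 = 146818 + 5*√9123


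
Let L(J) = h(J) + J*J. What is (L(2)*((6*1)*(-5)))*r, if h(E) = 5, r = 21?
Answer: -5670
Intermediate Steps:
L(J) = 5 + J² (L(J) = 5 + J*J = 5 + J²)
(L(2)*((6*1)*(-5)))*r = ((5 + 2²)*((6*1)*(-5)))*21 = ((5 + 4)*(6*(-5)))*21 = (9*(-30))*21 = -270*21 = -5670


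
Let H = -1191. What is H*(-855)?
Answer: 1018305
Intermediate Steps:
H*(-855) = -1191*(-855) = 1018305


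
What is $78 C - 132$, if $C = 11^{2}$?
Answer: $9306$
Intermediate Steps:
$C = 121$
$78 C - 132 = 78 \cdot 121 - 132 = 9438 - 132 = 9306$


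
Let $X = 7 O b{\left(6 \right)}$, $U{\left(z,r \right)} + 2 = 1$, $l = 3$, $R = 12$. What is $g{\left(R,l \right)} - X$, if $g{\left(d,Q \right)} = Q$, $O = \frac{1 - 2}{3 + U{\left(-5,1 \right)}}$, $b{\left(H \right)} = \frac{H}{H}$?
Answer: $\frac{13}{2} \approx 6.5$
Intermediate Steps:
$b{\left(H \right)} = 1$
$U{\left(z,r \right)} = -1$ ($U{\left(z,r \right)} = -2 + 1 = -1$)
$O = - \frac{1}{2}$ ($O = \frac{1 - 2}{3 - 1} = - \frac{1}{2} \approx -0.5$)
$X = - \frac{7}{2}$ ($X = 7 \left(- \frac{1}{2}\right) 1 = \left(- \frac{7}{2}\right) 1 = - \frac{7}{2} \approx -3.5$)
$g{\left(R,l \right)} - X = 3 - - \frac{7}{2} = 3 + \frac{7}{2} = \frac{13}{2}$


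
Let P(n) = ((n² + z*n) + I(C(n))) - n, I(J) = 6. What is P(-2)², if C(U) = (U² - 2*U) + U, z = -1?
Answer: 196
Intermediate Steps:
C(U) = U² - U
P(n) = 6 + n² - 2*n (P(n) = ((n² - n) + 6) - n = (6 + n² - n) - n = 6 + n² - 2*n)
P(-2)² = (6 + (-2)² - 2*(-2))² = (6 + 4 + 4)² = 14² = 196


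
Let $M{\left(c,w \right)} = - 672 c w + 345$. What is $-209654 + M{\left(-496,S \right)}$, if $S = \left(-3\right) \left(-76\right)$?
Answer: $75785827$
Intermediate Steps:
$S = 228$
$M{\left(c,w \right)} = 345 - 672 c w$ ($M{\left(c,w \right)} = - 672 c w + 345 = 345 - 672 c w$)
$-209654 + M{\left(-496,S \right)} = -209654 - \left(-345 - 75995136\right) = -209654 + \left(345 + 75995136\right) = -209654 + 75995481 = 75785827$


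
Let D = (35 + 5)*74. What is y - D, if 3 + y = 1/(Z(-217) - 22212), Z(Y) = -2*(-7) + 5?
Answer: -65757860/22193 ≈ -2963.0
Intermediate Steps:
Z(Y) = 19 (Z(Y) = 14 + 5 = 19)
D = 2960 (D = 40*74 = 2960)
y = -66580/22193 (y = -3 + 1/(19 - 22212) = -3 + 1/(-22193) = -3 - 1/22193 = -66580/22193 ≈ -3.0000)
y - D = -66580/22193 - 1*2960 = -66580/22193 - 2960 = -65757860/22193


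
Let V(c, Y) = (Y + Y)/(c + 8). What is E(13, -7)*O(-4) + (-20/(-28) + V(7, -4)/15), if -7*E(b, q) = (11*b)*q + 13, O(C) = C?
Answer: -888131/1575 ≈ -563.89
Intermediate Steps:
V(c, Y) = 2*Y/(8 + c) (V(c, Y) = (2*Y)/(8 + c) = 2*Y/(8 + c))
E(b, q) = -13/7 - 11*b*q/7 (E(b, q) = -((11*b)*q + 13)/7 = -(11*b*q + 13)/7 = -(13 + 11*b*q)/7 = -13/7 - 11*b*q/7)
E(13, -7)*O(-4) + (-20/(-28) + V(7, -4)/15) = (-13/7 - 11/7*13*(-7))*(-4) + (-20/(-28) + (2*(-4)/(8 + 7))/15) = (-13/7 + 143)*(-4) + (-20*(-1/28) + (2*(-4)/15)*(1/15)) = (988/7)*(-4) + (5/7 + (2*(-4)*(1/15))*(1/15)) = -3952/7 + (5/7 - 8/15*1/15) = -3952/7 + (5/7 - 8/225) = -3952/7 + 1069/1575 = -888131/1575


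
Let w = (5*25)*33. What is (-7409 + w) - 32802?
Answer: -36086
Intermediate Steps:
w = 4125 (w = 125*33 = 4125)
(-7409 + w) - 32802 = (-7409 + 4125) - 32802 = -3284 - 32802 = -36086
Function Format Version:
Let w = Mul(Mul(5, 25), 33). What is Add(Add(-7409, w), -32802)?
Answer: -36086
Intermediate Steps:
w = 4125 (w = Mul(125, 33) = 4125)
Add(Add(-7409, w), -32802) = Add(Add(-7409, 4125), -32802) = Add(-3284, -32802) = -36086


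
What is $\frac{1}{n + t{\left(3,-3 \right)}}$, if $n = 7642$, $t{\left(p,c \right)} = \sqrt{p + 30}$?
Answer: $\frac{7642}{58400131} - \frac{\sqrt{33}}{58400131} \approx 0.00013076$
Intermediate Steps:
$t{\left(p,c \right)} = \sqrt{30 + p}$
$\frac{1}{n + t{\left(3,-3 \right)}} = \frac{1}{7642 + \sqrt{30 + 3}} = \frac{1}{7642 + \sqrt{33}}$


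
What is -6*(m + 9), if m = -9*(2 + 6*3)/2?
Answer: 486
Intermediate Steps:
m = -90 (m = -9*(2 + 18)*(½) = -9*20*(½) = -180*½ = -90)
-6*(m + 9) = -6*(-90 + 9) = -6*(-81) = 486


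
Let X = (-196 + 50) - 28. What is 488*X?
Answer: -84912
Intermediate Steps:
X = -174 (X = -146 - 28 = -174)
488*X = 488*(-174) = -84912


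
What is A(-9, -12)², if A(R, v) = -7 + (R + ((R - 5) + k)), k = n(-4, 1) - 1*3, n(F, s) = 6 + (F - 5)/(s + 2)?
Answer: 900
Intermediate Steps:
n(F, s) = 6 + (-5 + F)/(2 + s)
k = 0 (k = (7 - 4 + 6*1)/(2 + 1) - 1*3 = (7 - 4 + 6)/3 - 3 = (⅓)*9 - 3 = 3 - 3 = 0)
A(R, v) = -12 + 2*R (A(R, v) = -7 + (R + ((R - 5) + 0)) = -7 + (R + ((-5 + R) + 0)) = -7 + (R + (-5 + R)) = -7 + (-5 + 2*R) = -12 + 2*R)
A(-9, -12)² = (-12 + 2*(-9))² = (-12 - 18)² = (-30)² = 900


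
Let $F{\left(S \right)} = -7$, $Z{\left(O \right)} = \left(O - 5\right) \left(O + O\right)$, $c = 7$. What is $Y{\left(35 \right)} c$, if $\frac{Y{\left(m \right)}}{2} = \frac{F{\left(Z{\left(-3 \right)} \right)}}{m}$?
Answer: $- \frac{14}{5} \approx -2.8$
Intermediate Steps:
$Z{\left(O \right)} = 2 O \left(-5 + O\right)$ ($Z{\left(O \right)} = \left(-5 + O\right) 2 O = 2 O \left(-5 + O\right)$)
$Y{\left(m \right)} = - \frac{14}{m}$ ($Y{\left(m \right)} = 2 \left(- \frac{7}{m}\right) = - \frac{14}{m}$)
$Y{\left(35 \right)} c = - \frac{14}{35} \cdot 7 = \left(-14\right) \frac{1}{35} \cdot 7 = \left(- \frac{2}{5}\right) 7 = - \frac{14}{5}$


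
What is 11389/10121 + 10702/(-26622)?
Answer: 3360052/4645539 ≈ 0.72329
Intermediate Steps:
11389/10121 + 10702/(-26622) = 11389*(1/10121) + 10702*(-1/26622) = 11389/10121 - 5351/13311 = 3360052/4645539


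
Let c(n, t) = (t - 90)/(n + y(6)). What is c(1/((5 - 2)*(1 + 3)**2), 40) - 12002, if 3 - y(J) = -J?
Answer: -5199266/433 ≈ -12008.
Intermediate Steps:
y(J) = 3 + J (y(J) = 3 - (-1)*J = 3 + J)
c(n, t) = (-90 + t)/(9 + n) (c(n, t) = (t - 90)/(n + (3 + 6)) = (-90 + t)/(n + 9) = (-90 + t)/(9 + n))
c(1/((5 - 2)*(1 + 3)**2), 40) - 12002 = (-90 + 40)/(9 + 1/((5 - 2)*(1 + 3)**2)) - 12002 = -50/(9 + 1/(3*4**2)) - 12002 = -50/(9 + 1/(3*16)) - 12002 = -50/(9 + 1/48) - 12002 = -50/(433/48) - 12002 = (48/433)*(-50) - 12002 = -2400/433 - 12002 = -5199266/433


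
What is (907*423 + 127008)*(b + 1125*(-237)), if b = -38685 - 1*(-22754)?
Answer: -144292589964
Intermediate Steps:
b = -15931 (b = -38685 + 22754 = -15931)
(907*423 + 127008)*(b + 1125*(-237)) = (907*423 + 127008)*(-15931 + 1125*(-237)) = (383661 + 127008)*(-15931 - 266625) = 510669*(-282556) = -144292589964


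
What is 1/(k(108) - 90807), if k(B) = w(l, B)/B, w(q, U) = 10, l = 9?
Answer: -54/4903573 ≈ -1.1012e-5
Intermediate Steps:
k(B) = 10/B
1/(k(108) - 90807) = 1/(10/108 - 90807) = 1/(10*(1/108) - 90807) = 1/(5/54 - 90807) = 1/(-4903573/54) = -54/4903573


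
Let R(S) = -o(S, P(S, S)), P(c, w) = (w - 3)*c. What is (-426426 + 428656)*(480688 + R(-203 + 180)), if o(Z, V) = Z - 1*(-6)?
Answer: 1071972150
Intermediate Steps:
P(c, w) = c*(-3 + w) (P(c, w) = (-3 + w)*c = c*(-3 + w))
o(Z, V) = 6 + Z (o(Z, V) = Z + 6 = 6 + Z)
R(S) = -6 - S (R(S) = -(6 + S) = -6 - S)
(-426426 + 428656)*(480688 + R(-203 + 180)) = (-426426 + 428656)*(480688 + (-6 - (-203 + 180))) = 2230*(480688 + (-6 - 1*(-23))) = 2230*(480688 + (-6 + 23)) = 2230*(480688 + 17) = 2230*480705 = 1071972150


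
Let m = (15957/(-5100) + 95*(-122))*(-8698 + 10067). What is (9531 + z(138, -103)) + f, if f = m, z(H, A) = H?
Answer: -26964251411/1700 ≈ -1.5861e+7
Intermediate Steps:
m = -26980688711/1700 (m = (15957*(-1/5100) - 11590)*1369 = (-5319/1700 - 11590)*1369 = -19708319/1700*1369 = -26980688711/1700 ≈ -1.5871e+7)
f = -26980688711/1700 ≈ -1.5871e+7
(9531 + z(138, -103)) + f = (9531 + 138) - 26980688711/1700 = 9669 - 26980688711/1700 = -26964251411/1700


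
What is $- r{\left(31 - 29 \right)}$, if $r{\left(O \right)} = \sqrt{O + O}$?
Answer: $-2$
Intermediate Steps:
$r{\left(O \right)} = \sqrt{2} \sqrt{O}$ ($r{\left(O \right)} = \sqrt{2 O} = \sqrt{2} \sqrt{O}$)
$- r{\left(31 - 29 \right)} = - \sqrt{2} \sqrt{31 - 29} = - \sqrt{2} \sqrt{2} = \left(-1\right) 2 = -2$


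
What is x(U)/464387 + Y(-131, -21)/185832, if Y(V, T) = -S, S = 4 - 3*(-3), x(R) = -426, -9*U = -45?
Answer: -85201463/86297964984 ≈ -0.00098729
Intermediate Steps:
U = 5 (U = -1/9*(-45) = 5)
S = 13 (S = 4 + 9 = 13)
Y(V, T) = -13 (Y(V, T) = -1*13 = -13)
x(U)/464387 + Y(-131, -21)/185832 = -426/464387 - 13/185832 = -85201463/86297964984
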